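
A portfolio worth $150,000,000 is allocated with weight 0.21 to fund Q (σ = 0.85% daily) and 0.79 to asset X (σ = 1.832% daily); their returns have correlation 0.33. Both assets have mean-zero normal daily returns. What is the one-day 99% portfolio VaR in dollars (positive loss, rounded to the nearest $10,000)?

σ_p² = 0.21²·0.85² + 0.79²·1.832² + 2·0.33·0.21·0.79·0.85·1.832 = 2.2970 (%²).
σ_p = √2.2970 = 1.516%.
At 99%, z = 2.326.
VaR = 2.326 × 1.516% = 3.526%; on $150,000,000 that is $5,289,000.

$5,290,000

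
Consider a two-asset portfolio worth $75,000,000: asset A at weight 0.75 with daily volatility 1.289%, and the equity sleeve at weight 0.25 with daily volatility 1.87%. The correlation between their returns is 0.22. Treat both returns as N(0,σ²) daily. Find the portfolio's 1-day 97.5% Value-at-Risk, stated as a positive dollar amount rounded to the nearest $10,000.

$1,710,000

σ_p² = 0.75²·1.289² + 0.25²·1.87² + 2·0.22·0.75·0.25·1.289·1.87 = 1.3520 (%²).
σ_p = √1.3520 = 1.163%.
At 97.5%, z = 1.960.
VaR = 1.960 × 1.163% = 2.279%; on $75,000,000 that is $1,709,250.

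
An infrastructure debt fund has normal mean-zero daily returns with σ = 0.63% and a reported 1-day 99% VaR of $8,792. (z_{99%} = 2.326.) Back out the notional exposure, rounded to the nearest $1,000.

VaR as a fraction of value: z·σ = 2.326 × 0.63% = 1.46538%.
Position = $8,792 / 0.0146538 = $599,981.

$600,000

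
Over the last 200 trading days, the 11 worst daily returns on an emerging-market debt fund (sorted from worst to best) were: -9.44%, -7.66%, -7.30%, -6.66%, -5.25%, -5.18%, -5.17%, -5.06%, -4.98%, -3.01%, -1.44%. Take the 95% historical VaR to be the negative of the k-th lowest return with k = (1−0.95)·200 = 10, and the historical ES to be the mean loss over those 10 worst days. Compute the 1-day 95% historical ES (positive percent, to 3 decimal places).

5.971%

The 10 worst returns sum to -59.71%.
ES = −(-59.71%) / 10 = 5.971%.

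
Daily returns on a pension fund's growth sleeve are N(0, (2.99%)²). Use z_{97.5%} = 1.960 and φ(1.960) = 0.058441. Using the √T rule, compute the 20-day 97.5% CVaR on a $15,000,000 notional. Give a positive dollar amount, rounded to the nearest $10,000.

σ_{20d} = 2.99% × √20 = 13.372%.
ES multiplier = φ(z)/(1−α) = 0.058441/0.025 = 2.338.
ES = 13.372% × 2.338 = 31.264%; on $15,000,000: $4,689,600.

$4,690,000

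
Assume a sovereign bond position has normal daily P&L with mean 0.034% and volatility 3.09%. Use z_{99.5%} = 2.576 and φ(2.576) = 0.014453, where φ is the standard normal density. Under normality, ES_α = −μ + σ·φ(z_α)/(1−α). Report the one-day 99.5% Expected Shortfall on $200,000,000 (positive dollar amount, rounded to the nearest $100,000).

$17,800,000

Tail multiplier: φ(z)/(1−α) = 0.014453 / 0.005 = 2.891.
ES = −(0.034%) + 3.09% × 2.891 = 8.899%.
On $200,000,000: 0.08899 × $200,000,000 = $17,798,000.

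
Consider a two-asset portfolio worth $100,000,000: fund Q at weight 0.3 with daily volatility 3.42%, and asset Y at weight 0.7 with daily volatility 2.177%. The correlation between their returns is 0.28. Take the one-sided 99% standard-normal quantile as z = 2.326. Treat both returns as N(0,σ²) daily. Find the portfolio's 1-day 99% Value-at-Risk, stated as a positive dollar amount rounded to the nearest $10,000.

σ_p² = 0.3²·3.42² + 0.7²·2.177² + 2·0.28·0.3·0.7·3.42·2.177 = 4.2505 (%²).
σ_p = √4.2505 = 2.062%.
VaR = 2.326 × 2.062% = 4.796%; on $100,000,000 that is $4,796,000.

$4,800,000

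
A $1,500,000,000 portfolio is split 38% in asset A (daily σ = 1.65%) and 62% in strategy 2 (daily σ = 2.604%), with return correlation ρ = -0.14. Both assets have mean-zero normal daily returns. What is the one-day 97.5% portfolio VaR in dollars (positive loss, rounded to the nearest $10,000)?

σ_p² = 0.38²·1.65² + 0.62²·2.604² + 2·-0.14·0.38·0.62·1.65·2.604 = 2.7162 (%²).
σ_p = √2.7162 = 1.648%.
At 97.5%, z = 1.960.
VaR = 1.960 × 1.648% = 3.230%; on $1,500,000,000 that is $48,450,000.

$48,450,000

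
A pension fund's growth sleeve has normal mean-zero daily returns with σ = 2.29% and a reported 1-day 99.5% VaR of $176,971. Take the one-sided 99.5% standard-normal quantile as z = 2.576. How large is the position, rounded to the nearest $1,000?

$3,000,000

VaR as a fraction of value: z·σ = 2.576 × 2.29% = 5.89904%.
Position = $176,971 / 0.0589904 = $2,999,997.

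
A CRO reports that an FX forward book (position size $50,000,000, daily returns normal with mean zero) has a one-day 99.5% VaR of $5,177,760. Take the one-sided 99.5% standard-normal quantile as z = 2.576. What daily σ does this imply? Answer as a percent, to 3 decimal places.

4.020%

VaR as a fraction: $5,177,760 / $50,000,000 = 10.356%.
σ = VaR / z = 10.356% / 2.576 = 4.020%.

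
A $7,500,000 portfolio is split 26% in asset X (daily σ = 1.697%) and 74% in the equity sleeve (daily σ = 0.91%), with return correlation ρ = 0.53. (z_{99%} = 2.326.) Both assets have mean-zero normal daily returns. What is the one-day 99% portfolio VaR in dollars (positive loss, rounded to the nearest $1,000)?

$171,000

σ_p² = 0.26²·1.697² + 0.74²·0.91² + 2·0.53·0.26·0.74·1.697·0.91 = 0.9631 (%²).
σ_p = √0.9631 = 0.981%.
VaR = 2.326 × 0.981% = 2.282%; on $7,500,000 that is $171,150.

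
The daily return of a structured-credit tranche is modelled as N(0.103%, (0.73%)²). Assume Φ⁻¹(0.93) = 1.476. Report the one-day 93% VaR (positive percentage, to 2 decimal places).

VaR = −μ + z·σ = −(0.103%) + 1.476 × 0.73% = 0.974%.

0.97%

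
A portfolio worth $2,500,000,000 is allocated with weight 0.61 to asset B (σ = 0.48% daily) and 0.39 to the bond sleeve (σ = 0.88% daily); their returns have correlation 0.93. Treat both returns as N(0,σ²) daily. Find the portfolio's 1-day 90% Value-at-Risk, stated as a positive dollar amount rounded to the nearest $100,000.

σ_p² = 0.61²·0.48² + 0.39²·0.88² + 2·0.93·0.61·0.39·0.48·0.88 = 0.3904 (%²).
σ_p = √0.3904 = 0.625%.
At 90%, z = 1.282.
VaR = 1.282 × 0.625% = 0.801%; on $2,500,000,000 that is $20,025,000.

$20,000,000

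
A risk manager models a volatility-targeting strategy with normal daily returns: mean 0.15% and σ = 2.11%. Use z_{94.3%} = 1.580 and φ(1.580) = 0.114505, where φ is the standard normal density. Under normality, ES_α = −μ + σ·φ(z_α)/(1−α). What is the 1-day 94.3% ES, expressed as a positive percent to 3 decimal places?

4.089%

Tail multiplier: φ(z)/(1−α) = 0.114505 / 0.057 = 2.009.
ES = −(0.15%) + 2.11% × 2.009 = 4.089%.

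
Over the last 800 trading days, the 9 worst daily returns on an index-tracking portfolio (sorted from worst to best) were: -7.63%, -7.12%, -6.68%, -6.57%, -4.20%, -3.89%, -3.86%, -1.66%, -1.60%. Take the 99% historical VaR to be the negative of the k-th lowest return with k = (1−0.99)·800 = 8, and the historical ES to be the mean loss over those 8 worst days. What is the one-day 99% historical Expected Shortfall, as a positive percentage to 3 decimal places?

5.201%

The 8 worst returns sum to -41.61%.
ES = −(-41.61%) / 8 = 5.20125% ≈ 5.201%.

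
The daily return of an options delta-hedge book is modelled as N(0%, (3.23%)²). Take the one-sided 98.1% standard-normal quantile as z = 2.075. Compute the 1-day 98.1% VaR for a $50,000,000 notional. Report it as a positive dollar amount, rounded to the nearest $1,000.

$3,351,000

VaR = z·σ = 2.075 × 3.23% = 6.702%.
On $50,000,000: 0.06702 × $50,000,000 = $3,351,000.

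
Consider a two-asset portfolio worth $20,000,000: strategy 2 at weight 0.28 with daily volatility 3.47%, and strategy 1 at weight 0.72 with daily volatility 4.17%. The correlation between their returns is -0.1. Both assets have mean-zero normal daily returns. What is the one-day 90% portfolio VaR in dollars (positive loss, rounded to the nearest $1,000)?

$785,000

σ_p² = 0.28²·3.47² + 0.72²·4.17² + 2·-0.1·0.28·0.72·3.47·4.17 = 9.3750 (%²).
σ_p = √9.3750 = 3.062%.
At 90%, z = 1.282.
VaR = 1.282 × 3.062% = 3.925%; on $20,000,000 that is $785,000.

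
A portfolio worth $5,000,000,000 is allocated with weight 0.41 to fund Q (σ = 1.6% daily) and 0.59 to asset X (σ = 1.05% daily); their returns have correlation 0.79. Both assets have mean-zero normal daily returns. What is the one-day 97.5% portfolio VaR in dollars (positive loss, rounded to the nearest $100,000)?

σ_p² = 0.41²·1.6² + 0.59²·1.05² + 2·0.79·0.41·0.59·1.6·1.05 = 1.4562 (%²).
σ_p = √1.4562 = 1.207%.
At 97.5%, z = 1.960.
VaR = 1.960 × 1.207% = 2.366%; on $5,000,000,000 that is $118,300,000.

$118,300,000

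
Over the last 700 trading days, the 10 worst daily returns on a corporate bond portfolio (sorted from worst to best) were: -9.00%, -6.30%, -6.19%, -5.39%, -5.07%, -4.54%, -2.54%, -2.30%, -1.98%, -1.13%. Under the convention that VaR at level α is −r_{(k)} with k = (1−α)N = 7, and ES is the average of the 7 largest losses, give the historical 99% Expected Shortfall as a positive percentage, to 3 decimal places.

The 7 worst returns sum to -39.03%.
ES = −(-39.03%) / 7 = 5.5757…% ≈ 5.576%.

5.576%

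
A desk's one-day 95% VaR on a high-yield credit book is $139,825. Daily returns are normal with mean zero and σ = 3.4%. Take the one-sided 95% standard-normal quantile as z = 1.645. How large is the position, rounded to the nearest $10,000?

VaR as a fraction of value: z·σ = 1.645 × 3.4% = 5.593%.
Position = $139,825 / 0.05593 = $2,500,000.

$2,500,000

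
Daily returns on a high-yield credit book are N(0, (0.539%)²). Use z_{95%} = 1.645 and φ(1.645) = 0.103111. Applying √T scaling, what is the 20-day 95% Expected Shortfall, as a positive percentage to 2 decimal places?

σ_{20d} = 0.539% × √20 = 2.410%.
ES multiplier = φ(z)/(1−α) = 0.103111/0.05 = 2.062.
ES = 2.410% × 2.062 = 4.969%.

4.97%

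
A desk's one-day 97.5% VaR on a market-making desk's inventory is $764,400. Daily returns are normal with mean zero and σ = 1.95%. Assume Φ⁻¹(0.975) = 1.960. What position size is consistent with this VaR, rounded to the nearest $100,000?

$20,000,000

VaR as a fraction of value: z·σ = 1.960 × 1.95% = 3.822%.
Position = $764,400 / 0.03822 = $20,000,000.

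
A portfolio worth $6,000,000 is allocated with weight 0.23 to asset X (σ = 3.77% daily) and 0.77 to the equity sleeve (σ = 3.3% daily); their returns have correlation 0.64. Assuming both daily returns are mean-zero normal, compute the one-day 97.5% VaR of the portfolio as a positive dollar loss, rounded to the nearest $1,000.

σ_p² = 0.23²·3.77² + 0.77²·3.3² + 2·0.64·0.23·0.77·3.77·3.3 = 10.0288 (%²).
σ_p = √10.0288 = 3.167%.
At 97.5%, z = 1.960.
VaR = 1.960 × 3.167% = 6.207%; on $6,000,000 that is $372,420.

$372,000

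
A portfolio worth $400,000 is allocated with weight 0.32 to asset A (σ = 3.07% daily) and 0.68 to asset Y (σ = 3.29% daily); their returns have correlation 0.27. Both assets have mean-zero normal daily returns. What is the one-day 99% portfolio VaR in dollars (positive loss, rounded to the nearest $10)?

σ_p² = 0.32²·3.07² + 0.68²·3.29² + 2·0.27·0.32·0.68·3.07·3.29 = 7.1570 (%²).
σ_p = √7.1570 = 2.675%.
At 99%, z = 2.326.
VaR = 2.326 × 2.675% = 6.222%; on $400,000 that is $24,888.

$24,890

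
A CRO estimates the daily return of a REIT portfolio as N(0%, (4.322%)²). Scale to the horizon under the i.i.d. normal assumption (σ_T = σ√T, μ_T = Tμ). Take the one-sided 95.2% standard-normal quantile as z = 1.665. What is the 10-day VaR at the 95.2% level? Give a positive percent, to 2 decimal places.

σ_{10d} = 4.322% × √10 = 13.667%.
VaR = 1.665 × 13.667% = 22.756%.

22.76%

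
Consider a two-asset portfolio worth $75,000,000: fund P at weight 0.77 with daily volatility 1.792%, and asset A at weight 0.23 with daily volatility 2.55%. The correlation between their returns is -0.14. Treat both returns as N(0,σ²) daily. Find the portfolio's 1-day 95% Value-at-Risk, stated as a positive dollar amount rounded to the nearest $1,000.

$1,754,000

σ_p² = 0.77²·1.792² + 0.23²·2.55² + 2·-0.14·0.77·0.23·1.792·2.55 = 2.0213 (%²).
σ_p = √2.0213 = 1.422%.
At 95%, z = 1.645.
VaR = 1.645 × 1.422% = 2.339%; on $75,000,000 that is $1,754,250.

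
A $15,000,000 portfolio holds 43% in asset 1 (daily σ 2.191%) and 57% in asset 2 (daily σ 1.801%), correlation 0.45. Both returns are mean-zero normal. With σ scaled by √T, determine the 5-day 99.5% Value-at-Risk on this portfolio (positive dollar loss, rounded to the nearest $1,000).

σ_p = √(0.43²·2.191² + 0.57²·1.801² + 2·0.45·0.43·0.57·2.191·1.801) = 1.677%.
σ_{5d} = 1.677% × √5 = 3.750%.
z(99.5%) = 2.576.
VaR = 2.576 × 3.750% = 9.660%; on $15,000,000 that is $1,449,000.

$1,449,000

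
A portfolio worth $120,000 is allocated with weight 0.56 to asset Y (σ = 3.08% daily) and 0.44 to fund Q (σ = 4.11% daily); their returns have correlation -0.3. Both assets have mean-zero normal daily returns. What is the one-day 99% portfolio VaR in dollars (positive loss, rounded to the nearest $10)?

$5,840

σ_p² = 0.56²·3.08² + 0.44²·4.11² + 2·-0.3·0.56·0.44·3.08·4.11 = 4.3738 (%²).
σ_p = √4.3738 = 2.091%.
At 99%, z = 2.326.
VaR = 2.326 × 2.091% = 4.864%; on $120,000 that is $5,837.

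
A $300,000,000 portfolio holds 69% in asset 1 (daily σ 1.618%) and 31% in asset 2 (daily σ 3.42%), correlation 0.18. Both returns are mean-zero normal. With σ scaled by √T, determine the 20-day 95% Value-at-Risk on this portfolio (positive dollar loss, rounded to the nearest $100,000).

σ_p = √(0.69²·1.618² + 0.31²·3.42² + 2·0.18·0.69·0.31·1.618·3.42) = 1.672%.
σ_{20d} = 1.672% × √20 = 7.477%.
z(95%) = 1.645.
VaR = 1.645 × 7.477% = 12.300%; on $300,000,000 that is $36,900,000.

$36,900,000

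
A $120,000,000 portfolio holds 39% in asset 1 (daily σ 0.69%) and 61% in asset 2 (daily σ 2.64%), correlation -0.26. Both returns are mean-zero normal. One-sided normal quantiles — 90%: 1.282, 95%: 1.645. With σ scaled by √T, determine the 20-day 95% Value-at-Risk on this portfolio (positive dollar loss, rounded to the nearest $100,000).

$13,800,000

σ_p = √(0.39²·0.69² + 0.61²·2.64² + 2·-0.26·0.39·0.61·0.69·2.64) = 1.562%.
σ_{20d} = 1.562% × √20 = 6.985%.
VaR = 1.645 × 6.985% = 11.490%; on $120,000,000 that is $13,788,000.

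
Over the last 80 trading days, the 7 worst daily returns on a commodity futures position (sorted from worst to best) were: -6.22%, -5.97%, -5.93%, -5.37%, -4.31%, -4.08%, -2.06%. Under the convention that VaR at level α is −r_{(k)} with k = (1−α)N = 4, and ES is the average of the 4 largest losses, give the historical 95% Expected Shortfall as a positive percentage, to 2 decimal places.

The 4 worst returns sum to -23.49%.
ES = −(-23.49%) / 4 = 5.8725% ≈ 5.87%.

5.87%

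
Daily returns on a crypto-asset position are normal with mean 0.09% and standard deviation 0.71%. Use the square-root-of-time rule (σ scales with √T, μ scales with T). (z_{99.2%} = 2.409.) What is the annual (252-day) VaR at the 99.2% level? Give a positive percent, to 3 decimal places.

σ_{252d} = 0.71% × √252 = 11.271%; μ_{252d} = 252 × 0.09% = 22.680%.
VaR = −(22.680%) + 2.409 × 11.271% = 4.472%.

4.472%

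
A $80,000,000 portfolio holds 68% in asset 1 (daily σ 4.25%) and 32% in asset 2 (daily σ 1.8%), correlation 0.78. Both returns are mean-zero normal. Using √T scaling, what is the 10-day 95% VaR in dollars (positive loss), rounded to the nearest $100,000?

$14,000,000

σ_p = √(0.68²·4.25² + 0.32²·1.8² + 2·0.78·0.68·0.32·4.25·1.8) = 3.359%.
σ_{10d} = 3.359% × √10 = 10.622%.
z(95%) = 1.645.
VaR = 1.645 × 10.622% = 17.473%; on $80,000,000 that is $13,978,400.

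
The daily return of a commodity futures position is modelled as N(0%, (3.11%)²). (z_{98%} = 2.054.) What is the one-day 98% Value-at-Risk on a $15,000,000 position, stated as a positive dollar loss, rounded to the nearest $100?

$958,200

VaR = z·σ = 2.054 × 3.11% = 6.388%.
On $15,000,000: 0.06388 × $15,000,000 = $958,200.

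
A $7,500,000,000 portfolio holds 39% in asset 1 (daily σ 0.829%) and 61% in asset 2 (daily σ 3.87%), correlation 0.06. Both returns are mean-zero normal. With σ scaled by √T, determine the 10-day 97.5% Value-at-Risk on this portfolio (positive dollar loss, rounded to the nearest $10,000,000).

$1,120,000,000

σ_p = √(0.39²·0.829² + 0.61²·3.87² + 2·0.06·0.39·0.61·0.829·3.87) = 2.402%.
σ_{10d} = 2.402% × √10 = 7.596%.
z(97.5%) = 1.960.
VaR = 1.960 × 7.596% = 14.888%; on $7,500,000,000 that is $1,116,600,000.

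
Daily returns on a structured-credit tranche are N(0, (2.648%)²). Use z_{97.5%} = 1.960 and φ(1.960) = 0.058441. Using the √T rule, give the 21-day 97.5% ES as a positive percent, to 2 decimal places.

28.37%

σ_{21d} = 2.648% × √21 = 12.135%.
ES multiplier = φ(z)/(1−α) = 0.058441/0.025 = 2.338.
ES = 12.135% × 2.338 = 28.372%.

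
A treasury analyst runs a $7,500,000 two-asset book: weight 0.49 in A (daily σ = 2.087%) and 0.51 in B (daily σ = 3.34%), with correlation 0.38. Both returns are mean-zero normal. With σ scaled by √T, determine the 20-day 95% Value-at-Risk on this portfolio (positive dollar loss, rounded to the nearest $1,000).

σ_p = √(0.49²·2.087² + 0.51²·3.34² + 2·0.38·0.49·0.51·2.087·3.34) = 2.296%.
σ_{20d} = 2.296% × √20 = 10.268%.
z(95%) = 1.645.
VaR = 1.645 × 10.268% = 16.891%; on $7,500,000 that is $1,266,825.

$1,267,000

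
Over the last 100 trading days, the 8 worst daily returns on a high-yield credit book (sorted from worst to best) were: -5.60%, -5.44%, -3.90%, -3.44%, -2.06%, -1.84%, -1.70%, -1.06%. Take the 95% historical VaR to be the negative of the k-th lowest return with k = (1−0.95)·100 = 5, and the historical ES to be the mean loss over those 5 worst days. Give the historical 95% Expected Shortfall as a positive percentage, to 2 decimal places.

4.09%

The 5 worst returns sum to -20.44%.
ES = −(-20.44%) / 5 = 4.088% ≈ 4.09%.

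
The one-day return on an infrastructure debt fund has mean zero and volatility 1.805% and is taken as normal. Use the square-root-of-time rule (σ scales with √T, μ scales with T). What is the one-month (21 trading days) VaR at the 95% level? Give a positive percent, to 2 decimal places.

At 95%, z = 1.645.
σ_{21d} = 1.805% × √21 = 8.272%.
VaR = 1.645 × 8.272% = 13.607%.

13.61%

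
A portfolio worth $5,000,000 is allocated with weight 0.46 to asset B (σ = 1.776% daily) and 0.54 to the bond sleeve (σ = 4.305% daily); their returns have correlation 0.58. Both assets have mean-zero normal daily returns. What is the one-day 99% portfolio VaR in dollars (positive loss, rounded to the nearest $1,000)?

$335,000

σ_p² = 0.46²·1.776² + 0.54²·4.305² + 2·0.58·0.46·0.54·1.776·4.305 = 8.2747 (%²).
σ_p = √8.2747 = 2.877%.
At 99%, z = 2.326.
VaR = 2.326 × 2.877% = 6.692%; on $5,000,000 that is $334,600.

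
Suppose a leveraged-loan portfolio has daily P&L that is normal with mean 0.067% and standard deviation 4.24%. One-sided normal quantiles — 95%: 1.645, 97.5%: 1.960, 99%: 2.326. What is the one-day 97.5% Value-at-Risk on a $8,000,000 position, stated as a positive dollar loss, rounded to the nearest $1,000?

$659,000

VaR = −μ + z·σ = −(0.067%) + 1.960 × 4.24% = 8.243%.
On $8,000,000: 0.08243 × $8,000,000 = $659,440.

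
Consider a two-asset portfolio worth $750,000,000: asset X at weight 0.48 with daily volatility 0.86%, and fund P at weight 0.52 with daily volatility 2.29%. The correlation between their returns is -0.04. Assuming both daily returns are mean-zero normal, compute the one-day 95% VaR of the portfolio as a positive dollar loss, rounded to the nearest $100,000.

σ_p² = 0.48²·0.86² + 0.52²·2.29² + 2·-0.04·0.48·0.52·0.86·2.29 = 1.5491 (%²).
σ_p = √1.5491 = 1.245%.
At 95%, z = 1.645.
VaR = 1.645 × 1.245% = 2.048%; on $750,000,000 that is $15,360,000.

$15,400,000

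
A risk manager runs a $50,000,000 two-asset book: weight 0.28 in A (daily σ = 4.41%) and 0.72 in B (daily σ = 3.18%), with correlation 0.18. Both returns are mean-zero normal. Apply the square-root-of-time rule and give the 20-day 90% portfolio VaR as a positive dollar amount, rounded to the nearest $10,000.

$8,000,000

σ_p = √(0.28²·4.41² + 0.72²·3.18² + 2·0.18·0.28·0.72·4.41·3.18) = 2.790%.
σ_{20d} = 2.790% × √20 = 12.477%.
z(90%) = 1.282.
VaR = 1.282 × 12.477% = 15.996%; on $50,000,000 that is $7,998,000.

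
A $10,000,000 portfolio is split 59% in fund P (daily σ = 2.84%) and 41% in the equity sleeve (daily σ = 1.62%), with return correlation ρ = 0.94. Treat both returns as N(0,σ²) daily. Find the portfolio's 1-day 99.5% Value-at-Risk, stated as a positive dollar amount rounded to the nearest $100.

σ_p² = 0.59²·2.84² + 0.41²·1.62² + 2·0.94·0.59·0.41·2.84·1.62 = 5.3411 (%²).
σ_p = √5.3411 = 2.311%.
At 99.5%, z = 2.576.
VaR = 2.576 × 2.311% = 5.953%; on $10,000,000 that is $595,300.

$595,300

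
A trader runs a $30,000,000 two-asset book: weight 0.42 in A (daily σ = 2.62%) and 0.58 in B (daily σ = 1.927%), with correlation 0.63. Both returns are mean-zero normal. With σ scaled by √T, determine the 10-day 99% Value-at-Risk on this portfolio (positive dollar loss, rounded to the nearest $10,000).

σ_p = √(0.42²·2.62² + 0.58²·1.927² + 2·0.63·0.42·0.58·2.62·1.927) = 2.002%.
σ_{10d} = 2.002% × √10 = 6.331%.
z(99%) = 2.326.
VaR = 2.326 × 6.331% = 14.726%; on $30,000,000 that is $4,417,800.

$4,420,000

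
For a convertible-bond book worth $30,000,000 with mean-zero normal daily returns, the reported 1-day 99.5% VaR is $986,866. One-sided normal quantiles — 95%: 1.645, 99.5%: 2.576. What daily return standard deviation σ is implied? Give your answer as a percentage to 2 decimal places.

1.28%

VaR as a fraction: $986,866 / $30,000,000 = 3.290%.
σ = VaR / z = 3.290% / 2.576 = 1.277%.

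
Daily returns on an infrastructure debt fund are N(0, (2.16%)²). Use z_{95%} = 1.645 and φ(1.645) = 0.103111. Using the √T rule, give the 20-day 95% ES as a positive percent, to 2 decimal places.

σ_{20d} = 2.16% × √20 = 9.660%.
ES multiplier = φ(z)/(1−α) = 0.103111/0.05 = 2.062.
ES = 9.660% × 2.062 = 19.919%.

19.92%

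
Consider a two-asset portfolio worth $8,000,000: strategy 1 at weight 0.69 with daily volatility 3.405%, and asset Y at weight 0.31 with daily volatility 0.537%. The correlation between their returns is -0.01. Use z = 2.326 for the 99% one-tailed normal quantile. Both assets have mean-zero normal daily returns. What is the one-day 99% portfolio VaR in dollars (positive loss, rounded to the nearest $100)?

$438,000

σ_p² = 0.69²·3.405² + 0.31²·0.537² + 2·-0.01·0.69·0.31·3.405·0.537 = 5.5398 (%²).
σ_p = √5.5398 = 2.354%.
VaR = 2.326 × 2.354% = 5.475%; on $8,000,000 that is $438,000.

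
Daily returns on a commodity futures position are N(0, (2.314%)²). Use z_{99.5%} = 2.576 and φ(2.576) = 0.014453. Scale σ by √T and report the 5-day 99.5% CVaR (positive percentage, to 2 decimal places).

σ_{5d} = 2.314% × √5 = 5.174%.
ES multiplier = φ(z)/(1−α) = 0.014453/0.005 = 2.891.
ES = 5.174% × 2.891 = 14.958%.

14.96%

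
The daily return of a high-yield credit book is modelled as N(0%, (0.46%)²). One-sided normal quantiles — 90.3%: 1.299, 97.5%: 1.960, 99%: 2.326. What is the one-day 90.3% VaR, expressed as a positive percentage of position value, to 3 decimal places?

VaR = z·σ = 1.299 × 0.46% = 0.598%.

0.598%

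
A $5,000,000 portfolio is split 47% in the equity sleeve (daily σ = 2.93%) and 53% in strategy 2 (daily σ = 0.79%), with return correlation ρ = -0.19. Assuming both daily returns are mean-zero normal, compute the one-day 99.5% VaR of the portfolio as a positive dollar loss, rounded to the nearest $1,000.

σ_p² = 0.47²·2.93² + 0.53²·0.79² + 2·-0.19·0.47·0.53·2.93·0.79 = 1.8526 (%²).
σ_p = √1.8526 = 1.361%.
At 99.5%, z = 2.576.
VaR = 2.576 × 1.361% = 3.506%; on $5,000,000 that is $175,300.

$175,000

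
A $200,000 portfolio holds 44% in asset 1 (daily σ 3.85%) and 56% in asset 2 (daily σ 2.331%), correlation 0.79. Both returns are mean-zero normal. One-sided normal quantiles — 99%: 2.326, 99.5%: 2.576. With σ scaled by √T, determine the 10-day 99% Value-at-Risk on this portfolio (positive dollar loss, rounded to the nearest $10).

σ_p = √(0.44²·3.85² + 0.56²·2.331² + 2·0.79·0.44·0.56·3.85·2.331) = 2.840%.
σ_{10d} = 2.840% × √10 = 8.981%.
VaR = 2.326 × 8.981% = 20.890%; on $200,000 that is $41,780.

$41,780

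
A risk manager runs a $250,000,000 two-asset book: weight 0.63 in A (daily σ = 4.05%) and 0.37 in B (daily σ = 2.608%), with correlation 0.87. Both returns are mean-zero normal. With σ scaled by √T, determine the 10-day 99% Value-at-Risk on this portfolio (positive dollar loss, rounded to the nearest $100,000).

σ_p = √(0.63²·4.05² + 0.37²·2.608² + 2·0.87·0.63·0.37·4.05·2.608) = 3.424%.
σ_{10d} = 3.424% × √10 = 10.828%.
z(99%) = 2.326.
VaR = 2.326 × 10.828% = 25.186%; on $250,000,000 that is $62,965,000.

$63,000,000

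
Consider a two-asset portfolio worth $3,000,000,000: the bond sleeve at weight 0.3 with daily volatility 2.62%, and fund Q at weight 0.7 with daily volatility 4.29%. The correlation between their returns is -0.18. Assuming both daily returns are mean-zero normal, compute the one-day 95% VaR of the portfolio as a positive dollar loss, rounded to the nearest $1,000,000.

$146,000,000

σ_p² = 0.3²·2.62² + 0.7²·4.29² + 2·-0.18·0.3·0.7·2.62·4.29 = 8.7861 (%²).
σ_p = √8.7861 = 2.964%.
At 95%, z = 1.645.
VaR = 1.645 × 2.964% = 4.876%; on $3,000,000,000 that is $146,280,000.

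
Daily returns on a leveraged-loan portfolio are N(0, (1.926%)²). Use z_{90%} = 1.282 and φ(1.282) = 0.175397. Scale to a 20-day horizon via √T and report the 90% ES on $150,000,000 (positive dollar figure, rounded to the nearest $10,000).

σ_{20d} = 1.926% × √20 = 8.613%.
ES multiplier = φ(z)/(1−α) = 0.175397/0.1 = 1.754.
ES = 8.613% × 1.754 = 15.107%; on $150,000,000: $22,660,500.

$22,660,000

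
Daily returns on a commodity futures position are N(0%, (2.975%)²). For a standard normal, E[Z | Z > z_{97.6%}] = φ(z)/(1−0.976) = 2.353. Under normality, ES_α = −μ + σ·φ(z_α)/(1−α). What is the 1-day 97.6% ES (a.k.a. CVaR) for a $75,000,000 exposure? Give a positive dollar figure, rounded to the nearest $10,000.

ES = 2.975% × 2.353 = 7.000%.
On $75,000,000: 0.07000 × $75,000,000 = $5,250,000.

$5,250,000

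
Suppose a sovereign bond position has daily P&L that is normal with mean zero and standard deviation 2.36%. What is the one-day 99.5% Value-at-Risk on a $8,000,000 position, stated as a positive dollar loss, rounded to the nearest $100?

$486,300

At 99.5% one-sided, z = 2.576.
VaR = z·σ = 2.576 × 2.36% = 6.079%.
On $8,000,000: 0.06079 × $8,000,000 = $486,320.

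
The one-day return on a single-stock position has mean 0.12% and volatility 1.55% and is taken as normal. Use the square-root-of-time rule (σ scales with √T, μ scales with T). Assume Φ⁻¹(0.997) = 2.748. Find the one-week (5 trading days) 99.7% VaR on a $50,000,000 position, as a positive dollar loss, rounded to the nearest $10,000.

σ_{5d} = 1.55% × √5 = 3.466%; μ_{5d} = 5 × 0.12% = 0.600%.
VaR = −(0.600%) + 2.748 × 3.466% = 8.925%.
On $50,000,000: 0.08925 × $50,000,000 = $4,462,500.

$4,460,000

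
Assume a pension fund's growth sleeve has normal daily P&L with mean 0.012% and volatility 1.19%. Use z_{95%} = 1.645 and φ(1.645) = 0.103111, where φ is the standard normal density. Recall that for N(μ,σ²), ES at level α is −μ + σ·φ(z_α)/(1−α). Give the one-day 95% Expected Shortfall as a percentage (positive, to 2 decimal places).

Tail multiplier: φ(z)/(1−α) = 0.103111 / 0.05 = 2.062.
ES = −(0.012%) + 1.19% × 2.062 = 2.442%.

2.44%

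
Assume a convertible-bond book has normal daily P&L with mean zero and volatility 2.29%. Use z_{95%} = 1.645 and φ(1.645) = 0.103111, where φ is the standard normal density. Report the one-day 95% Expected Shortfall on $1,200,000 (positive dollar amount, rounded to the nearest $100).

Tail multiplier: φ(z)/(1−α) = 0.103111 / 0.05 = 2.062.
ES = 2.29% × 2.062 = 4.722%.
On $1,200,000: 0.04722 × $1,200,000 = $56,664.

$56,700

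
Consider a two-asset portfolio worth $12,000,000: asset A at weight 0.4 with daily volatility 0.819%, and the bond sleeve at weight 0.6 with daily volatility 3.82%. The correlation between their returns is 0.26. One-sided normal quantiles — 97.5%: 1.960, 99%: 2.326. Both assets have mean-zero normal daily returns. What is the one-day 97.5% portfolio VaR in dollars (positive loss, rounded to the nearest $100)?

σ_p² = 0.4²·0.819² + 0.6²·3.82² + 2·0.26·0.4·0.6·0.819·3.82 = 5.7510 (%²).
σ_p = √5.7510 = 2.398%.
VaR = 1.960 × 2.398% = 4.700%; on $12,000,000 that is $564,000.

$564,000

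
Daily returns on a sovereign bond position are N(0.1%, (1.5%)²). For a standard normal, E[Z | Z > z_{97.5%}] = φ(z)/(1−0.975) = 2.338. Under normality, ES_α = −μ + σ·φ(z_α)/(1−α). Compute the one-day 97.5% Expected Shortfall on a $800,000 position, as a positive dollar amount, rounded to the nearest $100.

ES = −(0.1%) + 1.5% × 2.338 = 3.407%.
On $800,000: 0.03407 × $800,000 = $27,256.

$27,300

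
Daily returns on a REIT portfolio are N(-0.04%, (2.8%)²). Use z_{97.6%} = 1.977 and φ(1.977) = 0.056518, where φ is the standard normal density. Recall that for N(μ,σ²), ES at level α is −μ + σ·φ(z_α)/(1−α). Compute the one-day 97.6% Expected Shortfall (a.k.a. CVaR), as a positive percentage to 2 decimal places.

Tail multiplier: φ(z)/(1−α) = 0.056518 / 0.024 = 2.355.
ES = −(-0.04%) + 2.8% × 2.355 = 6.634%.

6.63%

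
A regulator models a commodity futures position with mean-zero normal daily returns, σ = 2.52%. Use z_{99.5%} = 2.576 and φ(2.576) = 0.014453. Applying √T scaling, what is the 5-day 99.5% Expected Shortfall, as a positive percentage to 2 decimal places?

σ_{5d} = 2.52% × √5 = 5.635%.
ES multiplier = φ(z)/(1−α) = 0.014453/0.005 = 2.891.
ES = 5.635% × 2.891 = 16.291%.

16.29%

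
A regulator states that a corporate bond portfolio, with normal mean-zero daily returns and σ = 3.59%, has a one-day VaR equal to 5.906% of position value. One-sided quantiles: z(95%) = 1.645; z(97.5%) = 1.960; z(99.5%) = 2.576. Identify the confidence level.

Implied z = VaR/σ = 5.906 / 3.59 = 1.645.
This matches z(95%) = 1.645.

95%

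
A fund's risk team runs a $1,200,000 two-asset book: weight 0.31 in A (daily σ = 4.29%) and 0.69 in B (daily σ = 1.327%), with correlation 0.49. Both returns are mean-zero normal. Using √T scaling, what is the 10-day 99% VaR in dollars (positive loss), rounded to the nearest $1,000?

σ_p = √(0.31²·4.29² + 0.69²·1.327² + 2·0.49·0.31·0.69·4.29·1.327) = 1.949%.
σ_{10d} = 1.949% × √10 = 6.163%.
z(99%) = 2.326.
VaR = 2.326 × 6.163% = 14.335%; on $1,200,000 that is $172,020.

$172,000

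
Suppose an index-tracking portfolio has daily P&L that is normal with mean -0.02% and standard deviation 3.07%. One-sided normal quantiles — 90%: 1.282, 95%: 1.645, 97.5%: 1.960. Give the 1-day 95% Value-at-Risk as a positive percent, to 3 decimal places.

VaR = −μ + z·σ = −(-0.02%) + 1.645 × 3.07% = 5.070%.

5.070%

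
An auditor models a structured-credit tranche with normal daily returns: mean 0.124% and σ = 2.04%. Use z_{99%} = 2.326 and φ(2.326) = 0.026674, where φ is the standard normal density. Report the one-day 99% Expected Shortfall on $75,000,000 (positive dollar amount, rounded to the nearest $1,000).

$3,988,000

Tail multiplier: φ(z)/(1−α) = 0.026674 / 0.01 = 2.667.
ES = −(0.124%) + 2.04% × 2.667 = 5.317%.
On $75,000,000: 0.05317 × $75,000,000 = $3,987,750.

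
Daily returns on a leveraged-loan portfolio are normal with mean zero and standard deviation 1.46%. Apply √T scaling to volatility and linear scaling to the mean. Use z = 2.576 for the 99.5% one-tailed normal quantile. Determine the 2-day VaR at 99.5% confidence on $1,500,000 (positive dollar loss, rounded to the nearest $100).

$79,800

σ_{2d} = 1.46% × √2 = 2.065%.
VaR = 2.576 × 2.065% = 5.319%.
On $1,500,000: 0.05319 × $1,500,000 = $79,785.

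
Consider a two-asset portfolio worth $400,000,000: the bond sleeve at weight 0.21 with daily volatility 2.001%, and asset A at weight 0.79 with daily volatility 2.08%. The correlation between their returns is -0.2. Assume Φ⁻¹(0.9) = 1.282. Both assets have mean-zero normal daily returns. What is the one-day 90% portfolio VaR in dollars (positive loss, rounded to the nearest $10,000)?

σ_p² = 0.21²·2.001² + 0.79²·2.08² + 2·-0.2·0.21·0.79·2.001·2.08 = 2.6005 (%²).
σ_p = √2.6005 = 1.613%.
VaR = 1.282 × 1.613% = 2.068%; on $400,000,000 that is $8,272,000.

$8,270,000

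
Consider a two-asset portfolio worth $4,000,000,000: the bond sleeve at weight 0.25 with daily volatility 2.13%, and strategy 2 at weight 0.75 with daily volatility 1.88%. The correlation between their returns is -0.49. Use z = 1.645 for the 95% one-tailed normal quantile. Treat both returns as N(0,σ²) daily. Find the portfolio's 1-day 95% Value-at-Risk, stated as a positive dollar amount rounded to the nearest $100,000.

$81,500,000

σ_p² = 0.25²·2.13² + 0.75²·1.88² + 2·-0.49·0.25·0.75·2.13·1.88 = 1.5358 (%²).
σ_p = √1.5358 = 1.239%.
VaR = 1.645 × 1.239% = 2.038%; on $4,000,000,000 that is $81,520,000.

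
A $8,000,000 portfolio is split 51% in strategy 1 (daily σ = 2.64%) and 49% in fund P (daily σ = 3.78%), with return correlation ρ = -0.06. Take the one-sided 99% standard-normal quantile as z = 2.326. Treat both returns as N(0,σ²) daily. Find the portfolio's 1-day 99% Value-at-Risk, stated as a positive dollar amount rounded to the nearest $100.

$413,800

σ_p² = 0.51²·2.64² + 0.49²·3.78² + 2·-0.06·0.51·0.49·2.64·3.78 = 4.9442 (%²).
σ_p = √4.9442 = 2.224%.
VaR = 2.326 × 2.224% = 5.173%; on $8,000,000 that is $413,840.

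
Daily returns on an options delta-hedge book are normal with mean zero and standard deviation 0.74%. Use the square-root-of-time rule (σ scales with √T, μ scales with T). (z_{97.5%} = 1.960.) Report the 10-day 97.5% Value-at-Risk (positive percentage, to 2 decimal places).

σ_{10d} = 0.74% × √10 = 2.340%.
VaR = 1.960 × 2.340% = 4.586%.

4.59%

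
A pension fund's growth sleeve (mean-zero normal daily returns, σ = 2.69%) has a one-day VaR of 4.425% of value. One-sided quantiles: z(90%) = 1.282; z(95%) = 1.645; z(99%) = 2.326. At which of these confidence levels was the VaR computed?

95%

Implied z = VaR/σ = 4.425 / 2.69 = 1.645.
This matches z(95%) = 1.645.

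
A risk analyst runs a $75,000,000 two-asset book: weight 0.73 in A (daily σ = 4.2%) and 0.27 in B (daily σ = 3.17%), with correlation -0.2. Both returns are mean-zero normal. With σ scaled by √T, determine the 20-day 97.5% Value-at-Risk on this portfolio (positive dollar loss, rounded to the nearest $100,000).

$19,800,000

σ_p = √(0.73²·4.2² + 0.27²·3.17² + 2·-0.2·0.73·0.27·4.2·3.17) = 3.014%.
σ_{20d} = 3.014% × √20 = 13.479%.
z(97.5%) = 1.960.
VaR = 1.960 × 13.479% = 26.419%; on $75,000,000 that is $19,814,250.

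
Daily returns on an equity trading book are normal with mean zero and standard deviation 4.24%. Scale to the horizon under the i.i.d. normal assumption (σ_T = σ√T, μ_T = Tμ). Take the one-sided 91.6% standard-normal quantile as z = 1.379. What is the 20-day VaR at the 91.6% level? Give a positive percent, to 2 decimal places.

26.15%

σ_{20d} = 4.24% × √20 = 18.962%.
VaR = 1.379 × 18.962% = 26.149%.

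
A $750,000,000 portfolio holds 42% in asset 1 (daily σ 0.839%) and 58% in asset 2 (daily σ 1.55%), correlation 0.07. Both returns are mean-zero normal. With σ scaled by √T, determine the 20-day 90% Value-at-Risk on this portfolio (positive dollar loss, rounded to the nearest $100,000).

σ_p = √(0.42²·0.839² + 0.58²·1.55² + 2·0.07·0.42·0.58·0.839·1.55) = 0.988%.
σ_{20d} = 0.988% × √20 = 4.418%.
z(90%) = 1.282.
VaR = 1.282 × 4.418% = 5.664%; on $750,000,000 that is $42,480,000.

$42,500,000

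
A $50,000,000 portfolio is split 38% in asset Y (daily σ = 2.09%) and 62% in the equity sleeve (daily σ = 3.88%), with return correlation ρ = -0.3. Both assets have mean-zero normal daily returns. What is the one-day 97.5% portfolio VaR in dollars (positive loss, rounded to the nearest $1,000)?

$2,250,000

σ_p² = 0.38²·2.09² + 0.62²·3.88² + 2·-0.3·0.38·0.62·2.09·3.88 = 5.2713 (%²).
σ_p = √5.2713 = 2.296%.
At 97.5%, z = 1.960.
VaR = 1.960 × 2.296% = 4.500%; on $50,000,000 that is $2,250,000.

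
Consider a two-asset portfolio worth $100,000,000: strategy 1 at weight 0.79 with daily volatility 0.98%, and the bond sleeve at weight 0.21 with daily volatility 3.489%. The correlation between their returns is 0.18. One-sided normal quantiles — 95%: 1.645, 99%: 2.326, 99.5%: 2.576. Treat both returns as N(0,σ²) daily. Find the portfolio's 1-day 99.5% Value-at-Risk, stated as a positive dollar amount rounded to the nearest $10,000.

σ_p² = 0.79²·0.98² + 0.21²·3.489² + 2·0.18·0.79·0.21·0.98·3.489 = 1.3404 (%²).
σ_p = √1.3404 = 1.158%.
VaR = 2.576 × 1.158% = 2.983%; on $100,000,000 that is $2,983,000.

$2,980,000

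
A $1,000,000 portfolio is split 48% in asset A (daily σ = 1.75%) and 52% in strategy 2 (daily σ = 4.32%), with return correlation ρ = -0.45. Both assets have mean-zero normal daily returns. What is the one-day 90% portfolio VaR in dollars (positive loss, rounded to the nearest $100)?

$25,800

σ_p² = 0.48²·1.75² + 0.52²·4.32² + 2·-0.45·0.48·0.52·1.75·4.32 = 4.0536 (%²).
σ_p = √4.0536 = 2.013%.
At 90%, z = 1.282.
VaR = 1.282 × 2.013% = 2.581%; on $1,000,000 that is $25,810.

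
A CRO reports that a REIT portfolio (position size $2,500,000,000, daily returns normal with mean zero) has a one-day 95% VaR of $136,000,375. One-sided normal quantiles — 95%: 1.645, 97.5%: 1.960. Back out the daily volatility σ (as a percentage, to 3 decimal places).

VaR as a fraction: $136,000,375 / $2,500,000,000 = 5.440%.
σ = VaR / z = 5.440% / 1.645 = 3.307%.

3.307%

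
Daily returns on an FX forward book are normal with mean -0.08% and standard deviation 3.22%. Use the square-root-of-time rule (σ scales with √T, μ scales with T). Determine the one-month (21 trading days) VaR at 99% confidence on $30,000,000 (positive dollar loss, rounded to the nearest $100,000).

At 99%, z = 2.326.
σ_{21d} = 3.22% × √21 = 14.756%; μ_{21d} = 21 × -0.08% = -1.680%.
VaR = −(-1.680%) + 2.326 × 14.756% = 36.002%.
On $30,000,000: 0.36002 × $30,000,000 = $10,800,600.

$10,800,000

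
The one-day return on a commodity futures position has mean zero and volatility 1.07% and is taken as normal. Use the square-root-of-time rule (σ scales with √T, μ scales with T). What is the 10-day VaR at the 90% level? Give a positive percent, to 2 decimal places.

At 90%, z = 1.282.
σ_{10d} = 1.07% × √10 = 3.384%.
VaR = 1.282 × 3.384% = 4.338%.

4.34%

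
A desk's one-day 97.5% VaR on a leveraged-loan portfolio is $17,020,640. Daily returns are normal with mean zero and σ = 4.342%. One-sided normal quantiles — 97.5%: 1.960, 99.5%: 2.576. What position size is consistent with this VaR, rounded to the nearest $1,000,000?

$200,000,000

VaR as a fraction of value: z·σ = 1.960 × 4.342% = 8.51032%.
Position = $17,020,640 / 0.0851032 = $200,000,000.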